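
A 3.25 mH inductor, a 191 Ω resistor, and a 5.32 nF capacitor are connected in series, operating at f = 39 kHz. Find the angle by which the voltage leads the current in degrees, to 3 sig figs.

ω = 2πf = 245000 rad/s
X_L = ωL = 796 Ω
X_C = 1/(ωC) = 767 Ω
Net reactance X = X_L − X_C = 29.3 Ω
Z = 191 + j29.3 Ω
|Z| = √(191² + 29.3²) = 193 Ω
∠Z = arctan(29.3/191) = 8.72°

8.72°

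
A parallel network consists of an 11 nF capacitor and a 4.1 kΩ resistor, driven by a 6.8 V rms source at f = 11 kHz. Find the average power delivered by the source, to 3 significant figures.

11.3 mW

ω = 2πf = 69120 rad/s
X_C = 1/(ωC) = 1320 Ω
Parallel: admittances add. Y = 1/R + jωC
Y = (0.000244 + j0.000760) S
|Y| = 0.000798 S → |Z| = 1/|Y| = 1250 Ω, ∠Z = −∠Y = -72.2°
I = V/|Z| = 5.43 mA
P = VI cos φ = 6.8 × 0.00543 × cos(-72.2°) = 11.3 mW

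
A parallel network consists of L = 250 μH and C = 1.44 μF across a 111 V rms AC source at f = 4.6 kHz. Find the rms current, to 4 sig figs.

ω = 2πf = 28900 rad/s
X_L = ωL = 7.226 Ω
X_C = 1/(ωC) = 24.03 Ω
Parallel: admittances add. Y = 1/(jωL) + jωC
Y = (0 − j0.09678) S
|Y| = 0.09678 S → |Z| = 1/|Y| = 10.33 Ω, ∠Z = −∠Y = 90.00°
I = V/|Z| = 111/10.33 = 10.74 A

10.74 A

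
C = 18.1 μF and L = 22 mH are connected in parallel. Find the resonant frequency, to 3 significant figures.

ω₀ = 1/√(LC) = 1/√(0.022 × 1.81e-05) = 1585 rad/s
f₀ = ω₀/(2π) = 252 Hz

252 Hz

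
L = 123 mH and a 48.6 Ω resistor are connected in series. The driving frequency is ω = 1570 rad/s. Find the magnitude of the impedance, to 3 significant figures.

X_L = ωL = 193 Ω
Z = 48.6 + j193 Ω
|Z| = √(48.6² + 193²) = 199 Ω

199 Ω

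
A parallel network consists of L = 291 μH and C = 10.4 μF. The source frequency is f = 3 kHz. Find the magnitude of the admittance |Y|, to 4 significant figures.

ω = 2πf = 18850 rad/s
X_L = ωL = 5.485 Ω
X_C = 1/(ωC) = 5.101 Ω
Parallel: admittances add. Y = 1/(jωL) + jωC
Y = (0 + j0.01373) S
|Y| = 0.01373 S → |Z| = 1/|Y| = 72.85 Ω, ∠Z = −∠Y = -90.00°

13.73 mS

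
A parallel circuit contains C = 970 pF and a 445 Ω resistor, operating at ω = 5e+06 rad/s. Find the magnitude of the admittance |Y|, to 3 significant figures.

X_C = 1/(ωC) = 206 Ω
Parallel: admittances add. Y = 1/R + jωC
Y = (0.00225 + j0.00485) S
|Y| = 0.00535 S → |Z| = 1/|Y| = 187 Ω, ∠Z = −∠Y = -65.1°

5.35 mS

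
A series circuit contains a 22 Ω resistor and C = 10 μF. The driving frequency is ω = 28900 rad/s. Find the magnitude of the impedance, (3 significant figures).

X_C = 1/(ωC) = 3.46 Ω
Z = 22.0 − j3.46 Ω
|Z| = √(22.0² + 3.46²) = 22.3 Ω

22.3 Ω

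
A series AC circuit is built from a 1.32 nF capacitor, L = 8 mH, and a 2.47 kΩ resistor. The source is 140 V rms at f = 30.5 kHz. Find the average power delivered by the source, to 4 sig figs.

ω = 2πf = 191600 rad/s
X_L = ωL = 1533 Ω
X_C = 1/(ωC) = 3953 Ω
Net reactance X = X_L − X_C = -2420 Ω
Z = 2470 − j2420 Ω
|Z| = √(2470² + 2420²) = 3458 Ω
∠Z = arctan(-2420/2470) = -44.42°
I = V/|Z| = 40.49 mA
P = VI cos φ = 140 × 0.04049 × cos(-44.42°) = 4.049 W

4.049 W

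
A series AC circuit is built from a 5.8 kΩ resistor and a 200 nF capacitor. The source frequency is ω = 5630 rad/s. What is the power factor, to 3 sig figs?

0.988

X_C = 1/(ωC) = 888 Ω
Z = 5800 − j888 Ω
|Z| = √(5800² + 888²) = 5870 Ω
∠Z = arctan(-888/5800) = -8.71°
cos φ = cos(-8.71°) = 0.988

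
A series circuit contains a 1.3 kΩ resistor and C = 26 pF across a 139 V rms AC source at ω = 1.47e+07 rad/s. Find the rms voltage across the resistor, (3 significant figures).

61.8 V

X_C = 1/(ωC) = 2620 Ω
Z = 1300 − j2620 Ω
|Z| = √(1300² + 2620²) = 2920 Ω
I = V/|Z| = 47.6 mA
V_R = I·|Z_R| = 0.0476 × 1300 = 61.8 V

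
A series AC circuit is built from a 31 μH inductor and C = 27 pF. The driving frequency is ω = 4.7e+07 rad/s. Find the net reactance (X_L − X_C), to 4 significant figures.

X_L = ωL = 1457 Ω
X_C = 1/(ωC) = 788.0 Ω
X = 1457 − 788.0 = 669.0 Ω

669.0 Ω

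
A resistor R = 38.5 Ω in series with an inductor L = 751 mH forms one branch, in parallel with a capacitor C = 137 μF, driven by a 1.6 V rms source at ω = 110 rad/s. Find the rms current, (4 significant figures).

X_L = ωL = 82.61 Ω
X_C = 1/(ωC) = 66.36 Ω
Branch 1 (R+jX_L): Z₁ = 38.50 + j82.61 Ω, |Z₁| = 91.14 Ω
Branch 2 (−jX_C): Z₂ = −j66.36 Ω
Parallel: Z = Z₁Z₂/(Z₁+Z₂), |Z| = 144.7 Ω, ∠Z = -47.87°
I = V/|Z| = 1.6/144.7 = 11.06 mA

11.06 mA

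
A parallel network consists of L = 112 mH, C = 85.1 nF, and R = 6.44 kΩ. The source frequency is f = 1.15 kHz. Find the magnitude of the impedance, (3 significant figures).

1560 Ω

ω = 2πf = 7226 rad/s
X_L = ωL = 809 Ω
X_C = 1/(ωC) = 1630 Ω
Parallel: admittances add. Y = 1/R + 1/(jωL) + jωC
Y = (0.000155 − j0.000621) S
|Y| = 0.000640 S → |Z| = 1/|Y| = 1560 Ω, ∠Z = −∠Y = 76.0°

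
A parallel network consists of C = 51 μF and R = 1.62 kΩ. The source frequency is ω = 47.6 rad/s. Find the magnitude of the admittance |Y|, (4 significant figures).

2.505 mS

X_C = 1/(ωC) = 411.9 Ω
Parallel: admittances add. Y = 1/R + jωC
Y = (0.0006173 + j0.002428) S
|Y| = 0.002505 S → |Z| = 1/|Y| = 399.2 Ω, ∠Z = −∠Y = -75.73°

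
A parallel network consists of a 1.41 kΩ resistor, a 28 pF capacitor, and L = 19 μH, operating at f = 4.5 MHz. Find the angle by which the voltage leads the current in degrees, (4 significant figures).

ω = 2πf = 2.827e+07 rad/s
X_L = ωL = 537.2 Ω
X_C = 1/(ωC) = 1263 Ω
Parallel: admittances add. Y = 1/R + 1/(jωL) + jωC
Y = (0.0007092 − j0.001070) S
|Y| = 0.001284 S → |Z| = 1/|Y| = 779.1 Ω, ∠Z = −∠Y = 56.46°

56.46°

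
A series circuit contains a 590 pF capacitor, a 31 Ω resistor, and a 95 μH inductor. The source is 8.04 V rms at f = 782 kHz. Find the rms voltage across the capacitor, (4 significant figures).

ω = 2πf = 4.913e+06 rad/s
X_L = ωL = 466.8 Ω
X_C = 1/(ωC) = 345.0 Ω
Net reactance X = X_L − X_C = 121.8 Ω
Z = 31.00 + j121.8 Ω
|Z| = √(31.00² + 121.8²) = 125.7 Ω
I = V/|Z| = 63.96 mA
V_C = I·|Z_C| = 0.06396 × 345.0 = 22.06 V

22.06 V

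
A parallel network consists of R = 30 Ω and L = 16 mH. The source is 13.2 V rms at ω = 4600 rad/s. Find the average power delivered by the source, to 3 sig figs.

X_L = ωL = 73.6 Ω
Parallel: admittances add. Y = 1/R + 1/(jωL)
Y = (0.0333 − j0.0136) S
|Y| = 0.0360 S → |Z| = 1/|Y| = 27.8 Ω, ∠Z = −∠Y = 22.2°
I = V/|Z| = 475 mA
P = VI cos φ = 13.2 × 0.475 × cos(22.2°) = 5.81 W

5.81 W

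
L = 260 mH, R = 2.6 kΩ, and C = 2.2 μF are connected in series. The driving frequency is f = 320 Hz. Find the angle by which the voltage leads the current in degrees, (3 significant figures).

ω = 2πf = 2011 rad/s
X_L = ωL = 523 Ω
X_C = 1/(ωC) = 226 Ω
Net reactance X = X_L − X_C = 297 Ω
Z = 2600 + j297 Ω
|Z| = √(2600² + 297²) = 2620 Ω
∠Z = arctan(297/2600) = 6.51°

6.51°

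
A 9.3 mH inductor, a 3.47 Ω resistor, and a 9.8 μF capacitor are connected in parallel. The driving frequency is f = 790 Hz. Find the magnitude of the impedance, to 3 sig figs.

3.45 Ω

ω = 2πf = 4964 rad/s
X_L = ωL = 46.2 Ω
X_C = 1/(ωC) = 20.6 Ω
Parallel: admittances add. Y = 1/R + 1/(jωL) + jωC
Y = (0.288 + j0.0270) S
|Y| = 0.289 S → |Z| = 1/|Y| = 3.45 Ω, ∠Z = −∠Y = -5.35°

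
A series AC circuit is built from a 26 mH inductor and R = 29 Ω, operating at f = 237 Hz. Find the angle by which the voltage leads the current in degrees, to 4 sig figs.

53.17°

ω = 2πf = 1489 rad/s
X_L = ωL = 38.72 Ω
Z = 29.00 + j38.72 Ω
|Z| = √(29.00² + 38.72²) = 48.37 Ω
∠Z = arctan(38.72/29.00) = 53.17°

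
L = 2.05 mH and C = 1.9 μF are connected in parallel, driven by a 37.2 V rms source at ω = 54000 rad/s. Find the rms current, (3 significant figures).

3.48 A

X_L = ωL = 111 Ω
X_C = 1/(ωC) = 9.75 Ω
Parallel: admittances add. Y = 1/(jωL) + jωC
Y = (0 + j0.0936) S
|Y| = 0.0936 S → |Z| = 1/|Y| = 10.7 Ω, ∠Z = −∠Y = -90.0°
I = V/|Z| = 37.2/10.7 = 3.48 A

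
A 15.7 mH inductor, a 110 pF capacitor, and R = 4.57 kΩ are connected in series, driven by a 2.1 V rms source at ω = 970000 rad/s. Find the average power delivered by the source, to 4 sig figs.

365.2 μW

X_L = ωL = 15230 Ω
X_C = 1/(ωC) = 9372 Ω
Net reactance X = X_L − X_C = 5857 Ω
Z = 4570 + j5857 Ω
|Z| = √(4570² + 5857²) = 7429 Ω
∠Z = arctan(5857/4570) = 52.04°
I = V/|Z| = 282.7 μA
P = VI cos φ = 2.1 × 0.0002827 × cos(52.04°) = 365.2 μW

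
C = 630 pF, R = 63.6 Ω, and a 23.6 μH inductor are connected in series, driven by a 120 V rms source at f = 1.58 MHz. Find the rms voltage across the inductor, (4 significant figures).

287.2 V

ω = 2πf = 9.927e+06 rad/s
X_L = ωL = 234.3 Ω
X_C = 1/(ωC) = 159.9 Ω
Net reactance X = X_L − X_C = 74.40 Ω
Z = 63.60 + j74.40 Ω
|Z| = √(63.60² + 74.40²) = 97.88 Ω
I = V/|Z| = 1.226 A
V_L = I·|Z_L| = 1.226 × 234.3 = 287.2 V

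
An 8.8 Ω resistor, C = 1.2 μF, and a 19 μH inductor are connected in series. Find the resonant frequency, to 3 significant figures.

33.3 kHz

ω₀ = 1/√(LC) = 1/√(1.9e-05 × 1.2e-06) = 209400 rad/s
f₀ = ω₀/(2π) = 33.3 kHz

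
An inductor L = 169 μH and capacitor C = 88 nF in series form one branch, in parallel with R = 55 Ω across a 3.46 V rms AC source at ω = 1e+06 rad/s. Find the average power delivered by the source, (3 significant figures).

X_L = ωL = 169 Ω
X_C = 1/(ωC) = 11.4 Ω
Branch 1: Z₁ = R = 55.0 Ω
Branch 2 (series LC): Z₂ = j(X_L − X_C) = j158 Ω
Parallel: Z = Z₁Z₂/(Z₁+Z₂), |Z| = 51.9 Ω, ∠Z = 19.2°
I = V/|Z| = 66.6 mA
P = VI cos φ = 3.46 × 0.0666 × cos(19.2°) = 218 mW

218 mW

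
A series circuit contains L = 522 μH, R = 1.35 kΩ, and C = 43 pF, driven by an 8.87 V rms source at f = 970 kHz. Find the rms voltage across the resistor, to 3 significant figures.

8.03 V

ω = 2πf = 6.095e+06 rad/s
X_L = ωL = 3180 Ω
X_C = 1/(ωC) = 3820 Ω
Net reactance X = X_L − X_C = -634 Ω
Z = 1350 − j634 Ω
|Z| = √(1350² + 634²) = 1490 Ω
I = V/|Z| = 5.95 mA
V_R = I·|Z_R| = 0.00595 × 1350 = 8.03 V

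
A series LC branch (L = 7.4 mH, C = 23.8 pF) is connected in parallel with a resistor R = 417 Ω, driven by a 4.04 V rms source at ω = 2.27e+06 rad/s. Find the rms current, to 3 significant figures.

9.97 mA

X_L = ωL = 16800 Ω
X_C = 1/(ωC) = 18500 Ω
Branch 1: Z₁ = R = 417 Ω
Branch 2 (series LC): Z₂ = j(X_L − X_C) = −j1710 Ω
Parallel: Z = Z₁Z₂/(Z₁+Z₂), |Z| = 405 Ω, ∠Z = -13.7°
I = V/|Z| = 4.04/405 = 9.97 mA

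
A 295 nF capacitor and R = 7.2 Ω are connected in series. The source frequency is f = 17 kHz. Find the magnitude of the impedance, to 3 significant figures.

ω = 2πf = 106800 rad/s
X_C = 1/(ωC) = 31.7 Ω
Z = 7.20 − j31.7 Ω
|Z| = √(7.20² + 31.7²) = 32.5 Ω

32.5 Ω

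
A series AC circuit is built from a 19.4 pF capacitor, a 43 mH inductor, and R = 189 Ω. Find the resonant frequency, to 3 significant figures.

ω₀ = 1/√(LC) = 1/√(0.043 × 1.94e-11) = 1.095e+06 rad/s
f₀ = ω₀/(2π) = 174 kHz

174 kHz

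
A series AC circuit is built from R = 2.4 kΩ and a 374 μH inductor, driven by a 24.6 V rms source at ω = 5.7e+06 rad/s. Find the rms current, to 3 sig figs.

7.66 mA

X_L = ωL = 2130 Ω
Z = 2400 + j2130 Ω
|Z| = √(2400² + 2130²) = 3210 Ω
I = V/|Z| = 24.6/3210 = 7.66 mA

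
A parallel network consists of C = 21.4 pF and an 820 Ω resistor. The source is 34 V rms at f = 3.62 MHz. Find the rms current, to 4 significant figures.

44.64 mA

ω = 2πf = 2.275e+07 rad/s
X_C = 1/(ωC) = 2054 Ω
Parallel: admittances add. Y = 1/R + jωC
Y = (0.001220 + j0.0004867) S
|Y| = 0.001313 S → |Z| = 1/|Y| = 761.6 Ω, ∠Z = −∠Y = -21.76°
I = V/|Z| = 34/761.6 = 44.64 mA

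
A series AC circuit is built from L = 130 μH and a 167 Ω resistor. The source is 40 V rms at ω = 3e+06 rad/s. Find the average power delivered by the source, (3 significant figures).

X_L = ωL = 390 Ω
Z = 167 + j390 Ω
|Z| = √(167² + 390²) = 424 Ω
∠Z = arctan(390/167) = 66.8°
I = V/|Z| = 94.3 mA
P = VI cos φ = 40 × 0.0943 × cos(66.8°) = 1.48 W

1.48 W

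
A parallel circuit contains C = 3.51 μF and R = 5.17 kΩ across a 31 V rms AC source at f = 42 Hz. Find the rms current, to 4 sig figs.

ω = 2πf = 263.9 rad/s
X_C = 1/(ωC) = 1080 Ω
Parallel: admittances add. Y = 1/R + jωC
Y = (0.0001934 + j0.0009263) S
|Y| = 0.0009462 S → |Z| = 1/|Y| = 1057 Ω, ∠Z = −∠Y = -78.20°
I = V/|Z| = 31/1057 = 29.33 mA

29.33 mA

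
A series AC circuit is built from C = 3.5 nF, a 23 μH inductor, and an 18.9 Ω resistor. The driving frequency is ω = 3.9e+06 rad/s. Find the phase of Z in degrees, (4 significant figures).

X_L = ωL = 89.70 Ω
X_C = 1/(ωC) = 73.26 Ω
Net reactance X = X_L − X_C = 16.44 Ω
Z = 18.90 + j16.44 Ω
|Z| = √(18.90² + 16.44²) = 25.05 Ω
∠Z = arctan(16.44/18.90) = 41.02°

41.02°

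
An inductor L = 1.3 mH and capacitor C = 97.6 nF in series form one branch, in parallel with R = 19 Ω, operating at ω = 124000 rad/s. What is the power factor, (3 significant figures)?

0.972

X_L = ωL = 161 Ω
X_C = 1/(ωC) = 82.6 Ω
Branch 1: Z₁ = R = 19.0 Ω
Branch 2 (series LC): Z₂ = j(X_L − X_C) = j78.6 Ω
Parallel: Z = Z₁Z₂/(Z₁+Z₂), |Z| = 18.5 Ω, ∠Z = 13.6°
cos φ = cos(13.6°) = 0.972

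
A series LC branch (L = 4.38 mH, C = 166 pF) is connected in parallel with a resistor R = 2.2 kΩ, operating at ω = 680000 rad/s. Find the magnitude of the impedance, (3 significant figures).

2060 Ω

X_L = ωL = 2980 Ω
X_C = 1/(ωC) = 8860 Ω
Branch 1: Z₁ = R = 2200 Ω
Branch 2 (series LC): Z₂ = j(X_L − X_C) = −j5880 Ω
Parallel: Z = Z₁Z₂/(Z₁+Z₂), |Z| = 2060 Ω, ∠Z = -20.5°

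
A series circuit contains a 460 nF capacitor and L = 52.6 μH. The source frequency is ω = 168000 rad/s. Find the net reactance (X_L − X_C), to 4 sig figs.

-4.103 Ω

X_L = ωL = 8.837 Ω
X_C = 1/(ωC) = 12.94 Ω
X = 8.837 − 12.94 = -4.103 Ω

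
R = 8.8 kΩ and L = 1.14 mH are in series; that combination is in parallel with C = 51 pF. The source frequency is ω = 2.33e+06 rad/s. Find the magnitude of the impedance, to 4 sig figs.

7355 Ω

X_L = ωL = 2656 Ω
X_C = 1/(ωC) = 8415 Ω
Branch 1 (R+jX_L): Z₁ = 8800 + j2656 Ω, |Z₁| = 9192 Ω
Branch 2 (−jX_C): Z₂ = −j8415 Ω
Parallel: Z = Z₁Z₂/(Z₁+Z₂), |Z| = 7355 Ω, ∠Z = -40.00°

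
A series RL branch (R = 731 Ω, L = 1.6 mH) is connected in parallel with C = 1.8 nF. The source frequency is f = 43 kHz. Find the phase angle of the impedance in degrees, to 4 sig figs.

6.364°

ω = 2πf = 270200 rad/s
X_L = ωL = 432.3 Ω
X_C = 1/(ωC) = 2056 Ω
Branch 1 (R+jX_L): Z₁ = 731.0 + j432.3 Ω, |Z₁| = 849.3 Ω
Branch 2 (−jX_C): Z₂ = −j2056 Ω
Parallel: Z = Z₁Z₂/(Z₁+Z₂), |Z| = 980.6 Ω, ∠Z = 6.364°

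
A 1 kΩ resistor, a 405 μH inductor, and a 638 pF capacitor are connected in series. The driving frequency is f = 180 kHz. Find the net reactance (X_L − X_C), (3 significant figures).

ω = 2πf = 1.131e+06 rad/s
X_L = ωL = 458 Ω
X_C = 1/(ωC) = 1390 Ω
X = 458 − 1390 = -928 Ω

-928 Ω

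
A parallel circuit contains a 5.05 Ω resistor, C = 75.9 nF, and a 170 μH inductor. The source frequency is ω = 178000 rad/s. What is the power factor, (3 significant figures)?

X_L = ωL = 30.3 Ω
X_C = 1/(ωC) = 74.0 Ω
Parallel: admittances add. Y = 1/R + 1/(jωL) + jωC
Y = (0.198 − j0.0195) S
|Y| = 0.199 S → |Z| = 1/|Y| = 5.03 Ω, ∠Z = −∠Y = 5.63°
cos φ = cos(5.63°) = 0.995

0.995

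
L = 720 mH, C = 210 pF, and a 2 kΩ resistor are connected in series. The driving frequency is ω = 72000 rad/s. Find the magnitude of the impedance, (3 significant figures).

X_L = ωL = 51800 Ω
X_C = 1/(ωC) = 66100 Ω
Net reactance X = X_L − X_C = -14300 Ω
Z = 2000 − j14300 Ω
|Z| = √(2000² + 14300²) = 14400 Ω

14400 Ω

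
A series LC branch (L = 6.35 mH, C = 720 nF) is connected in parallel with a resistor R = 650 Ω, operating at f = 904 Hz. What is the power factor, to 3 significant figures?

ω = 2πf = 5680 rad/s
X_L = ωL = 36.1 Ω
X_C = 1/(ωC) = 245 Ω
Branch 1: Z₁ = R = 650 Ω
Branch 2 (series LC): Z₂ = j(X_L − X_C) = −j208 Ω
Parallel: Z = Z₁Z₂/(Z₁+Z₂), |Z| = 198 Ω, ∠Z = -72.2°
cos φ = cos(-72.2°) = 0.305

0.305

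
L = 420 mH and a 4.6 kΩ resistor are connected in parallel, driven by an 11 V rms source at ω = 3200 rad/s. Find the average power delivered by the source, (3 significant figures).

X_L = ωL = 1340 Ω
Parallel: admittances add. Y = 1/R + 1/(jωL)
Y = (0.000217 − j0.000744) S
|Y| = 0.000775 S → |Z| = 1/|Y| = 1290 Ω, ∠Z = −∠Y = 73.7°
I = V/|Z| = 8.53 mA
P = VI cos φ = 11 × 0.00853 × cos(73.7°) = 26.3 mW

26.3 mW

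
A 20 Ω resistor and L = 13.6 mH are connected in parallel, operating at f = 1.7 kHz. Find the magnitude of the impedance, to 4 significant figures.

19.81 Ω

ω = 2πf = 10680 rad/s
X_L = ωL = 145.3 Ω
Parallel: admittances add. Y = 1/R + 1/(jωL)
Y = (0.05000 − j0.006884) S
|Y| = 0.05047 S → |Z| = 1/|Y| = 19.81 Ω, ∠Z = −∠Y = 7.839°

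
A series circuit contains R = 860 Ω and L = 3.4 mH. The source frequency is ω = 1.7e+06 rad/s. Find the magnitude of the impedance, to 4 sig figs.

5844 Ω

X_L = ωL = 5780 Ω
Z = 860.0 + j5780 Ω
|Z| = √(860.0² + 5780²) = 5844 Ω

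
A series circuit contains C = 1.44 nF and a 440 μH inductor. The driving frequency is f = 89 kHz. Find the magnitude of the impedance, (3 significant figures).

ω = 2πf = 559200 rad/s
X_L = ωL = 246 Ω
X_C = 1/(ωC) = 1240 Ω
Net reactance X = X_L − X_C = -996 Ω
Z = − j996 Ω
|Z| = √(0² + 996²) = 996 Ω

996 Ω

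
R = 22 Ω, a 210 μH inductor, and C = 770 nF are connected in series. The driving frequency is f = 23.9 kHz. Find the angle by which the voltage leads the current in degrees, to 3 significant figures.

46.1°

ω = 2πf = 150200 rad/s
X_L = ωL = 31.5 Ω
X_C = 1/(ωC) = 8.65 Ω
Net reactance X = X_L − X_C = 22.9 Ω
Z = 22.0 + j22.9 Ω
|Z| = √(22.0² + 22.9²) = 31.7 Ω
∠Z = arctan(22.9/22.0) = 46.1°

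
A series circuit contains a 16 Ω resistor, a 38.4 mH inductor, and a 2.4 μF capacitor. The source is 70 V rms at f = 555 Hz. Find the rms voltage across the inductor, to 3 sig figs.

ω = 2πf = 3487 rad/s
X_L = ωL = 134 Ω
X_C = 1/(ωC) = 119 Ω
Net reactance X = X_L − X_C = 14.4 Ω
Z = 16.0 + j14.4 Ω
|Z| = √(16.0² + 14.4²) = 21.5 Ω
I = V/|Z| = 3.25 A
V_L = I·|Z_L| = 3.25 × 134 = 435 V

435 V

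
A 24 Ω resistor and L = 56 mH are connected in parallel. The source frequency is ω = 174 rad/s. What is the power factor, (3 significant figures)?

X_L = ωL = 9.74 Ω
Parallel: admittances add. Y = 1/R + 1/(jωL)
Y = (0.0417 − j0.103) S
|Y| = 0.111 S → |Z| = 1/|Y| = 9.03 Ω, ∠Z = −∠Y = 67.9°
cos φ = cos(67.9°) = 0.376

0.376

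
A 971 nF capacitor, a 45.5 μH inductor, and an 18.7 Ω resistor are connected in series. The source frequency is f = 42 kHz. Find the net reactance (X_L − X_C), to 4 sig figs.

8.105 Ω

ω = 2πf = 263900 rad/s
X_L = ωL = 12.01 Ω
X_C = 1/(ωC) = 3.903 Ω
X = 12.01 − 3.903 = 8.105 Ω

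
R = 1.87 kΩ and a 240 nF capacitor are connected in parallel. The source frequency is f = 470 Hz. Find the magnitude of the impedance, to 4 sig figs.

ω = 2πf = 2953 rad/s
X_C = 1/(ωC) = 1411 Ω
Parallel: admittances add. Y = 1/R + jωC
Y = (0.0005348 + j0.0007087) S
|Y| = 0.0008879 S → |Z| = 1/|Y| = 1126 Ω, ∠Z = −∠Y = -52.96°

1126 Ω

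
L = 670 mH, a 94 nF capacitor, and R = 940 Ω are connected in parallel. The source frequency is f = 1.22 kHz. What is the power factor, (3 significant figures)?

ω = 2πf = 7665 rad/s
X_L = ωL = 5140 Ω
X_C = 1/(ωC) = 1390 Ω
Parallel: admittances add. Y = 1/R + 1/(jωL) + jωC
Y = (0.00106 + j0.000526) S
|Y| = 0.00119 S → |Z| = 1/|Y| = 843 Ω, ∠Z = −∠Y = -26.3°
cos φ = cos(-26.3°) = 0.896

0.896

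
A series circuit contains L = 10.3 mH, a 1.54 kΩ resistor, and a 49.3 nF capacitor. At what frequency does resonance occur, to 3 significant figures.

7.06 kHz

ω₀ = 1/√(LC) = 1/√(0.0103 × 4.93e-08) = 44380 rad/s
f₀ = ω₀/(2π) = 7.06 kHz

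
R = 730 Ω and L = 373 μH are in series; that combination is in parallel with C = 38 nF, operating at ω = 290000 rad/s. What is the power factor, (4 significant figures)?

X_L = ωL = 108.2 Ω
X_C = 1/(ωC) = 90.74 Ω
Branch 1 (R+jX_L): Z₁ = 730.0 + j108.2 Ω, |Z₁| = 738.0 Ω
Branch 2 (−jX_C): Z₂ = −j90.74 Ω
Parallel: Z = Z₁Z₂/(Z₁+Z₂), |Z| = 91.71 Ω, ∠Z = -82.94°
cos φ = cos(-82.94°) = 0.1229

0.1229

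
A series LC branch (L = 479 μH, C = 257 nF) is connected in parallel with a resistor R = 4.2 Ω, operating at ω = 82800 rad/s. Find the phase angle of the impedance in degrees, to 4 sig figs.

-29.80°

X_L = ωL = 39.66 Ω
X_C = 1/(ωC) = 46.99 Ω
Branch 1: Z₁ = R = 4.200 Ω
Branch 2 (series LC): Z₂ = j(X_L − X_C) = −j7.332 Ω
Parallel: Z = Z₁Z₂/(Z₁+Z₂), |Z| = 3.644 Ω, ∠Z = -29.80°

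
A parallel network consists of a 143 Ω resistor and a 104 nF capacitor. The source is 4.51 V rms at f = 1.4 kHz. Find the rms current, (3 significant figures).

ω = 2πf = 8796 rad/s
X_C = 1/(ωC) = 1090 Ω
Parallel: admittances add. Y = 1/R + jωC
Y = (0.00699 + j0.000915) S
|Y| = 0.00705 S → |Z| = 1/|Y| = 142 Ω, ∠Z = −∠Y = -7.45°
I = V/|Z| = 4.51/142 = 31.8 mA

31.8 mA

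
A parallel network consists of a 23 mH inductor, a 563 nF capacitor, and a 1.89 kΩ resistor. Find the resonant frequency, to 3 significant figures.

ω₀ = 1/√(LC) = 1/√(0.023 × 5.63e-07) = 8788 rad/s
f₀ = ω₀/(2π) = 1.40 kHz

1.40 kHz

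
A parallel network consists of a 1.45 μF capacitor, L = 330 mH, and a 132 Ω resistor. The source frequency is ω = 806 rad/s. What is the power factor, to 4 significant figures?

X_L = ωL = 266.0 Ω
X_C = 1/(ωC) = 855.7 Ω
Parallel: admittances add. Y = 1/R + 1/(jωL) + jωC
Y = (0.007576 − j0.002591) S
|Y| = 0.008007 S → |Z| = 1/|Y| = 124.9 Ω, ∠Z = −∠Y = 18.88°
cos φ = cos(18.88°) = 0.9462

0.9462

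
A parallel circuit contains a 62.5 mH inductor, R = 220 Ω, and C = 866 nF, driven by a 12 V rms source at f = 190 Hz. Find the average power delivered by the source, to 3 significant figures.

655 mW

ω = 2πf = 1194 rad/s
X_L = ωL = 74.6 Ω
X_C = 1/(ωC) = 967 Ω
Parallel: admittances add. Y = 1/R + 1/(jωL) + jωC
Y = (0.00455 − j0.0124) S
|Y| = 0.0132 S → |Z| = 1/|Y| = 75.9 Ω, ∠Z = −∠Y = 69.8°
I = V/|Z| = 158 mA
P = VI cos φ = 12 × 0.158 × cos(69.8°) = 655 mW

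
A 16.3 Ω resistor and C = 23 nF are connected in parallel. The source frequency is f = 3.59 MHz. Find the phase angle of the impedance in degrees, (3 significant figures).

ω = 2πf = 2.256e+07 rad/s
X_C = 1/(ωC) = 1.93 Ω
Parallel: admittances add. Y = 1/R + jωC
Y = (0.0613 + j0.519) S
|Y| = 0.522 S → |Z| = 1/|Y| = 1.91 Ω, ∠Z = −∠Y = -83.3°

-83.3°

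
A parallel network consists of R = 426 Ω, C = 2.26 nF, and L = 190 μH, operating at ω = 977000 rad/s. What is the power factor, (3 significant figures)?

X_L = ωL = 186 Ω
X_C = 1/(ωC) = 453 Ω
Parallel: admittances add. Y = 1/R + 1/(jωL) + jωC
Y = (0.00235 − j0.00318) S
|Y| = 0.00395 S → |Z| = 1/|Y| = 253 Ω, ∠Z = −∠Y = 53.6°
cos φ = cos(53.6°) = 0.594

0.594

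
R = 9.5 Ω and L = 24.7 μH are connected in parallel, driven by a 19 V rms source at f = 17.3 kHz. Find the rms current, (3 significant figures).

ω = 2πf = 108700 rad/s
X_L = ωL = 2.68 Ω
Parallel: admittances add. Y = 1/R + 1/(jωL)
Y = (0.105 − j0.372) S
|Y| = 0.387 S → |Z| = 1/|Y| = 2.58 Ω, ∠Z = −∠Y = 74.2°
I = V/|Z| = 19/2.58 = 7.35 A

7.35 A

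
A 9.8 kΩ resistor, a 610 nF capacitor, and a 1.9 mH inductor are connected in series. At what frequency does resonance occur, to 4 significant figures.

ω₀ = 1/√(LC) = 1/√(0.0019 × 6.1e-07) = 29370 rad/s
f₀ = ω₀/(2π) = 4.675 kHz

4.675 kHz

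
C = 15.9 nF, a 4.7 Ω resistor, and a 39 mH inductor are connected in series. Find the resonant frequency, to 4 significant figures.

6.391 kHz

ω₀ = 1/√(LC) = 1/√(0.039 × 1.59e-08) = 40160 rad/s
f₀ = ω₀/(2π) = 6.391 kHz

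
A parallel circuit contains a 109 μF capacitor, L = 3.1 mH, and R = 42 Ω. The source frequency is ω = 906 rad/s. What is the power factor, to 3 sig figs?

0.0921

X_L = ωL = 2.81 Ω
X_C = 1/(ωC) = 10.1 Ω
Parallel: admittances add. Y = 1/R + 1/(jωL) + jωC
Y = (0.0238 − j0.257) S
|Y| = 0.258 S → |Z| = 1/|Y| = 3.87 Ω, ∠Z = −∠Y = 84.7°
cos φ = cos(84.7°) = 0.0921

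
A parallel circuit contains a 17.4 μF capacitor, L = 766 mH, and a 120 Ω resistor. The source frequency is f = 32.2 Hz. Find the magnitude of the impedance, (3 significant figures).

ω = 2πf = 202.3 rad/s
X_L = ωL = 155 Ω
X_C = 1/(ωC) = 284 Ω
Parallel: admittances add. Y = 1/R + 1/(jωL) + jωC
Y = (0.00833 − j0.00293) S
|Y| = 0.00883 S → |Z| = 1/|Y| = 113 Ω, ∠Z = −∠Y = 19.4°

113 Ω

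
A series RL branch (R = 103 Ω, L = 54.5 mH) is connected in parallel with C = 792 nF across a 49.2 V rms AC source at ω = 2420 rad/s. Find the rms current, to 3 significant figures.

227 mA

X_L = ωL = 132 Ω
X_C = 1/(ωC) = 522 Ω
Branch 1 (R+jX_L): Z₁ = 103 + j132 Ω, |Z₁| = 167 Ω
Branch 2 (−jX_C): Z₂ = −j522 Ω
Parallel: Z = Z₁Z₂/(Z₁+Z₂), |Z| = 217 Ω, ∠Z = 37.2°
I = V/|Z| = 49.2/217 = 227 mA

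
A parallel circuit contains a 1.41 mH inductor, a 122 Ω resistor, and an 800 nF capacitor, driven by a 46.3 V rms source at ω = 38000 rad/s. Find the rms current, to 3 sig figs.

X_L = ωL = 53.6 Ω
X_C = 1/(ωC) = 32.9 Ω
Parallel: admittances add. Y = 1/R + 1/(jωL) + jωC
Y = (0.00820 + j0.0117) S
|Y| = 0.0143 S → |Z| = 1/|Y| = 69.9 Ω, ∠Z = −∠Y = -55.1°
I = V/|Z| = 46.3/69.9 = 663 mA

663 mA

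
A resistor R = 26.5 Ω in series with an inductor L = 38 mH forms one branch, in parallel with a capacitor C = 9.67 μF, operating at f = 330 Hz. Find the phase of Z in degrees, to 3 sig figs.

ω = 2πf = 2073 rad/s
X_L = ωL = 78.8 Ω
X_C = 1/(ωC) = 49.9 Ω
Branch 1 (R+jX_L): Z₁ = 26.5 + j78.8 Ω, |Z₁| = 83.1 Ω
Branch 2 (−jX_C): Z₂ = −j49.9 Ω
Parallel: Z = Z₁Z₂/(Z₁+Z₂), |Z| = 106 Ω, ∠Z = -66.1°

-66.1°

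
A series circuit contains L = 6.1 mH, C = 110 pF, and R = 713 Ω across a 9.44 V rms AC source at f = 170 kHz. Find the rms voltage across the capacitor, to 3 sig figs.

37.9 V

ω = 2πf = 1.068e+06 rad/s
X_L = ωL = 6520 Ω
X_C = 1/(ωC) = 8510 Ω
Net reactance X = X_L − X_C = -2000 Ω
Z = 713 − j2000 Ω
|Z| = √(713² + 2000²) = 2120 Ω
I = V/|Z| = 4.46 mA
V_C = I·|Z_C| = 0.00446 × 8510 = 37.9 V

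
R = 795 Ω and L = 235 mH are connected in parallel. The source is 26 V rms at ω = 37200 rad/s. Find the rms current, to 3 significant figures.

32.8 mA

X_L = ωL = 8740 Ω
Parallel: admittances add. Y = 1/R + 1/(jωL)
Y = (0.00126 − j0.000114) S
|Y| = 0.00126 S → |Z| = 1/|Y| = 792 Ω, ∠Z = −∠Y = 5.20°
I = V/|Z| = 26/792 = 32.8 mA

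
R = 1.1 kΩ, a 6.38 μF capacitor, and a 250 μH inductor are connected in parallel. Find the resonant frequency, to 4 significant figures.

3.985 kHz

ω₀ = 1/√(LC) = 1/√(0.00025 × 6.38e-06) = 25040 rad/s
f₀ = ω₀/(2π) = 3.985 kHz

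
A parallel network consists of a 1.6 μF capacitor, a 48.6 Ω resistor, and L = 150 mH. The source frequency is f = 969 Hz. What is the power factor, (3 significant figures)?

0.922

ω = 2πf = 6088 rad/s
X_L = ωL = 913 Ω
X_C = 1/(ωC) = 103 Ω
Parallel: admittances add. Y = 1/R + 1/(jωL) + jωC
Y = (0.0206 + j0.00865) S
|Y| = 0.0223 S → |Z| = 1/|Y| = 44.8 Ω, ∠Z = −∠Y = -22.8°
cos φ = cos(-22.8°) = 0.922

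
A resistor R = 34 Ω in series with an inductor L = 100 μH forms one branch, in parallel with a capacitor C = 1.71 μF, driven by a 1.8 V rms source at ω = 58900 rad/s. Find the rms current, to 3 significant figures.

X_L = ωL = 5.89 Ω
X_C = 1/(ωC) = 9.93 Ω
Branch 1 (R+jX_L): Z₁ = 34.0 + j5.89 Ω, |Z₁| = 34.5 Ω
Branch 2 (−jX_C): Z₂ = −j9.93 Ω
Parallel: Z = Z₁Z₂/(Z₁+Z₂), |Z| = 10.0 Ω, ∠Z = -73.4°
I = V/|Z| = 1.8/10.0 = 180 mA

180 mA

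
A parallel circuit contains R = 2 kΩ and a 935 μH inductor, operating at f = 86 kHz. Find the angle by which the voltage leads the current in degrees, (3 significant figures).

75.8°

ω = 2πf = 540400 rad/s
X_L = ωL = 505 Ω
Parallel: admittances add. Y = 1/R + 1/(jωL)
Y = (0.000500 − j0.00198) S
|Y| = 0.00204 S → |Z| = 1/|Y| = 490 Ω, ∠Z = −∠Y = 75.8°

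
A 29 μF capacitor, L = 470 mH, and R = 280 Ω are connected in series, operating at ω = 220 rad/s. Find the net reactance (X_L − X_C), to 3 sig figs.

X_L = ωL = 103 Ω
X_C = 1/(ωC) = 157 Ω
X = 103 − 157 = -53.3 Ω

-53.3 Ω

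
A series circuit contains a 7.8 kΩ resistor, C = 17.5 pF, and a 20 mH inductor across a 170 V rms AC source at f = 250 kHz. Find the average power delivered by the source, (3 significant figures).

2.64 W

ω = 2πf = 1.571e+06 rad/s
X_L = ωL = 31400 Ω
X_C = 1/(ωC) = 36400 Ω
Net reactance X = X_L − X_C = -4960 Ω
Z = 7800 − j4960 Ω
|Z| = √(7800² + 4960²) = 9240 Ω
∠Z = arctan(-4960/7800) = -32.5°
I = V/|Z| = 18.4 mA
P = VI cos φ = 170 × 0.0184 × cos(-32.5°) = 2.64 W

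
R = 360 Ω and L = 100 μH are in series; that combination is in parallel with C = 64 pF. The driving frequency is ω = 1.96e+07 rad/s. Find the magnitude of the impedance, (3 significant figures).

X_L = ωL = 1960 Ω
X_C = 1/(ωC) = 797 Ω
Branch 1 (R+jX_L): Z₁ = 360 + j1960 Ω, |Z₁| = 1990 Ω
Branch 2 (−jX_C): Z₂ = −j797 Ω
Parallel: Z = Z₁Z₂/(Z₁+Z₂), |Z| = 1310 Ω, ∠Z = -83.2°

1310 Ω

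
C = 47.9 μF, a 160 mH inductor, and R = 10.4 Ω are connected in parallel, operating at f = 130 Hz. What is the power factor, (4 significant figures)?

ω = 2πf = 816.8 rad/s
X_L = ωL = 130.7 Ω
X_C = 1/(ωC) = 25.56 Ω
Parallel: admittances add. Y = 1/R + 1/(jωL) + jωC
Y = (0.09615 + j0.03147) S
|Y| = 0.1012 S → |Z| = 1/|Y| = 9.884 Ω, ∠Z = −∠Y = -18.12°
cos φ = cos(-18.12°) = 0.9504

0.9504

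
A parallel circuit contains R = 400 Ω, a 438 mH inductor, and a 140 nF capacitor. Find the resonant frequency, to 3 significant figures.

ω₀ = 1/√(LC) = 1/√(0.438 × 1.4e-07) = 4038 rad/s
f₀ = ω₀/(2π) = 643 Hz

643 Hz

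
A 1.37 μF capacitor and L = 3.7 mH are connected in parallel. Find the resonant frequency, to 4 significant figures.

ω₀ = 1/√(LC) = 1/√(0.0037 × 1.37e-06) = 14050 rad/s
f₀ = ω₀/(2π) = 2.235 kHz

2.235 kHz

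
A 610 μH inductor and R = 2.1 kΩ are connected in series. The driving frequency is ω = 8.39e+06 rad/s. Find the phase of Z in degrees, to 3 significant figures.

67.7°

X_L = ωL = 5120 Ω
Z = 2100 + j5120 Ω
|Z| = √(2100² + 5120²) = 5530 Ω
∠Z = arctan(5120/2100) = 67.7°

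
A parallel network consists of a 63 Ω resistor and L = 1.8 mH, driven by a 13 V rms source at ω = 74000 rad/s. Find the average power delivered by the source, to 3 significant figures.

X_L = ωL = 133 Ω
Parallel: admittances add. Y = 1/R + 1/(jωL)
Y = (0.0159 − j0.00751) S
|Y| = 0.0176 S → |Z| = 1/|Y| = 57.0 Ω, ∠Z = −∠Y = 25.3°
I = V/|Z| = 228 mA
P = VI cos φ = 13 × 0.228 × cos(25.3°) = 2.68 W

2.68 W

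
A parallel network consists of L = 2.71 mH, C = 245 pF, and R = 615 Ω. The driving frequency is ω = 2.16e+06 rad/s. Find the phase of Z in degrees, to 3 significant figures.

-12.4°

X_L = ωL = 5850 Ω
X_C = 1/(ωC) = 1890 Ω
Parallel: admittances add. Y = 1/R + 1/(jωL) + jωC
Y = (0.00163 + j0.000358) S
|Y| = 0.00167 S → |Z| = 1/|Y| = 601 Ω, ∠Z = −∠Y = -12.4°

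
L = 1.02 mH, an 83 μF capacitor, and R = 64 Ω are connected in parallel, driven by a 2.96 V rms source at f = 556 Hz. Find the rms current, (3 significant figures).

53.9 mA

ω = 2πf = 3493 rad/s
X_L = ωL = 3.56 Ω
X_C = 1/(ωC) = 3.45 Ω
Parallel: admittances add. Y = 1/R + 1/(jωL) + jωC
Y = (0.0156 + j0.00932) S
|Y| = 0.0182 S → |Z| = 1/|Y| = 55.0 Ω, ∠Z = −∠Y = -30.8°
I = V/|Z| = 2.96/55.0 = 53.9 mA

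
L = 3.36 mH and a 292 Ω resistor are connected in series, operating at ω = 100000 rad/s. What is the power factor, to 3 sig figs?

X_L = ωL = 336 Ω
Z = 292 + j336 Ω
|Z| = √(292² + 336²) = 445 Ω
∠Z = arctan(336/292) = 49.0°
cos φ = cos(49.0°) = 0.656

0.656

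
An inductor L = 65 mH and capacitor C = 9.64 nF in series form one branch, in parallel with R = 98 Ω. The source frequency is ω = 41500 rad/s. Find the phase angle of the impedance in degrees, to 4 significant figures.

X_L = ωL = 2698 Ω
X_C = 1/(ωC) = 2500 Ω
Branch 1: Z₁ = R = 98.00 Ω
Branch 2 (series LC): Z₂ = j(X_L − X_C) = j197.9 Ω
Parallel: Z = Z₁Z₂/(Z₁+Z₂), |Z| = 87.82 Ω, ∠Z = 26.35°

26.35°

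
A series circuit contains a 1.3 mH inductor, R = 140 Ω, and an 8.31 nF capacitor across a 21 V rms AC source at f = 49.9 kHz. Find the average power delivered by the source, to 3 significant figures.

3.06 W

ω = 2πf = 313500 rad/s
X_L = ωL = 408 Ω
X_C = 1/(ωC) = 384 Ω
Net reactance X = X_L − X_C = 23.8 Ω
Z = 140 + j23.8 Ω
|Z| = √(140² + 23.8²) = 142 Ω
∠Z = arctan(23.8/140) = 9.64°
I = V/|Z| = 148 mA
P = VI cos φ = 21 × 0.148 × cos(9.64°) = 3.06 W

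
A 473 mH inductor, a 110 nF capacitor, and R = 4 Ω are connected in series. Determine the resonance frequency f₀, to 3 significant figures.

698 Hz

ω₀ = 1/√(LC) = 1/√(0.473 × 1.1e-07) = 4384 rad/s
f₀ = ω₀/(2π) = 698 Hz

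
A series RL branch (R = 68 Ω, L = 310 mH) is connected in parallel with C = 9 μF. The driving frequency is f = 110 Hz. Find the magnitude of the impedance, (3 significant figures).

ω = 2πf = 691.2 rad/s
X_L = ωL = 214 Ω
X_C = 1/(ωC) = 161 Ω
Branch 1 (R+jX_L): Z₁ = 68.0 + j214 Ω, |Z₁| = 225 Ω
Branch 2 (−jX_C): Z₂ = −j161 Ω
Parallel: Z = Z₁Z₂/(Z₁+Z₂), |Z| = 418 Ω, ∠Z = -55.8°

418 Ω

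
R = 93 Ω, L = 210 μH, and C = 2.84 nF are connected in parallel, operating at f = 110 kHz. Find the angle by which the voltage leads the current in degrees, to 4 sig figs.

24.62°

ω = 2πf = 691200 rad/s
X_L = ωL = 145.1 Ω
X_C = 1/(ωC) = 509.5 Ω
Parallel: admittances add. Y = 1/R + 1/(jωL) + jωC
Y = (0.01075 − j0.004927) S
|Y| = 0.01183 S → |Z| = 1/|Y| = 84.55 Ω, ∠Z = −∠Y = 24.62°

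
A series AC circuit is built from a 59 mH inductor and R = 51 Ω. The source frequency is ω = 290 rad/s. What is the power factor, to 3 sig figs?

X_L = ωL = 17.1 Ω
Z = 51.0 + j17.1 Ω
|Z| = √(51.0² + 17.1²) = 53.8 Ω
∠Z = arctan(17.1/51.0) = 18.5°
cos φ = cos(18.5°) = 0.948

0.948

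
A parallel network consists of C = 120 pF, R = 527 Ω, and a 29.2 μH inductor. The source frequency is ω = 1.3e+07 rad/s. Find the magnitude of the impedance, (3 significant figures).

X_L = ωL = 380 Ω
X_C = 1/(ωC) = 641 Ω
Parallel: admittances add. Y = 1/R + 1/(jωL) + jωC
Y = (0.00190 − j0.00107) S
|Y| = 0.00218 S → |Z| = 1/|Y| = 459 Ω, ∠Z = −∠Y = 29.5°

459 Ω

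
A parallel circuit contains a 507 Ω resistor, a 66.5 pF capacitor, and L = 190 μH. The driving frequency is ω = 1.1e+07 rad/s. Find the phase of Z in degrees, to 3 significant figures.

-7.31°

X_L = ωL = 2090 Ω
X_C = 1/(ωC) = 1370 Ω
Parallel: admittances add. Y = 1/R + 1/(jωL) + jωC
Y = (0.00197 + j0.000253) S
|Y| = 0.00199 S → |Z| = 1/|Y| = 503 Ω, ∠Z = −∠Y = -7.31°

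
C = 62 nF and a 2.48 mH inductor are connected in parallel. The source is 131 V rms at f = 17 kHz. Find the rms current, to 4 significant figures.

373.0 mA

ω = 2πf = 106800 rad/s
X_L = ωL = 264.9 Ω
X_C = 1/(ωC) = 151.0 Ω
Parallel: admittances add. Y = 1/(jωL) + jωC
Y = (0 + j0.002847) S
|Y| = 0.002847 S → |Z| = 1/|Y| = 351.2 Ω, ∠Z = −∠Y = -90.00°
I = V/|Z| = 131/351.2 = 373.0 mA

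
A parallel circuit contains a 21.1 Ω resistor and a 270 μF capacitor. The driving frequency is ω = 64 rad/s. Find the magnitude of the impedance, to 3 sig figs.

19.8 Ω

X_C = 1/(ωC) = 57.9 Ω
Parallel: admittances add. Y = 1/R + jωC
Y = (0.0474 + j0.0173) S
|Y| = 0.0504 S → |Z| = 1/|Y| = 19.8 Ω, ∠Z = −∠Y = -20.0°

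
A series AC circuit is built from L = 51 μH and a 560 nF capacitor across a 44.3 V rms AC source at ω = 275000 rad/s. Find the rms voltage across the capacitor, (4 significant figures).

X_L = ωL = 14.03 Ω
X_C = 1/(ωC) = 6.494 Ω
Net reactance X = X_L − X_C = 7.531 Ω
Z = j7.531 Ω
|Z| = √(0² + 7.531²) = 7.531 Ω
I = V/|Z| = 5.882 A
V_C = I·|Z_C| = 5.882 × 6.494 = 38.19 V

38.19 V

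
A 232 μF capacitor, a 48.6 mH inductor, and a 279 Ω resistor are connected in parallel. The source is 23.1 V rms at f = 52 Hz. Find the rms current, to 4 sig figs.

ω = 2πf = 326.7 rad/s
X_L = ωL = 15.88 Ω
X_C = 1/(ωC) = 13.19 Ω
Parallel: admittances add. Y = 1/R + 1/(jωL) + jωC
Y = (0.003584 + j0.01282) S
|Y| = 0.01332 S → |Z| = 1/|Y| = 75.10 Ω, ∠Z = −∠Y = -74.38°
I = V/|Z| = 23.1/75.10 = 307.6 mA

307.6 mA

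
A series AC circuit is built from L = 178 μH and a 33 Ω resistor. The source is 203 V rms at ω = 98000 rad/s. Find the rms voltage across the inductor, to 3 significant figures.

94.9 V

X_L = ωL = 17.4 Ω
Z = 33.0 + j17.4 Ω
|Z| = √(33.0² + 17.4²) = 37.3 Ω
I = V/|Z| = 5.44 A
V_L = I·|Z_L| = 5.44 × 17.4 = 94.9 V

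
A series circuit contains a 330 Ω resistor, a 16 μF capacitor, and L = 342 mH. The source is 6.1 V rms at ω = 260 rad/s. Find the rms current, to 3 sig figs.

16.8 mA

X_L = ωL = 88.9 Ω
X_C = 1/(ωC) = 240 Ω
Net reactance X = X_L − X_C = -151 Ω
Z = 330 − j151 Ω
|Z| = √(330² + 151²) = 363 Ω
I = V/|Z| = 6.1/363 = 16.8 mA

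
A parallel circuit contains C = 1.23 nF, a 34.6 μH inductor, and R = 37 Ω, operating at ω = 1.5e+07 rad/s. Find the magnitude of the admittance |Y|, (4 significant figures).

X_L = ωL = 519.0 Ω
X_C = 1/(ωC) = 54.20 Ω
Parallel: admittances add. Y = 1/R + 1/(jωL) + jωC
Y = (0.02703 + j0.01652) S
|Y| = 0.03168 S → |Z| = 1/|Y| = 31.57 Ω, ∠Z = −∠Y = -31.44°

31.68 mS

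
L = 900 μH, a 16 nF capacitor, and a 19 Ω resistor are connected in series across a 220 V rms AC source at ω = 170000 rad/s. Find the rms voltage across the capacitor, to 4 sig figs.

X_L = ωL = 153.0 Ω
X_C = 1/(ωC) = 367.6 Ω
Net reactance X = X_L − X_C = -214.6 Ω
Z = 19.00 − j214.6 Ω
|Z| = √(19.00² + 214.6²) = 215.5 Ω
I = V/|Z| = 1.021 A
V_C = I·|Z_C| = 1.021 × 367.6 = 375.3 V

375.3 V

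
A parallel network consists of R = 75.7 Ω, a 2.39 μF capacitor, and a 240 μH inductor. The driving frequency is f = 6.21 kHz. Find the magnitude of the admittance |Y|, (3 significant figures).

18.9 mS

ω = 2πf = 39020 rad/s
X_L = ωL = 9.36 Ω
X_C = 1/(ωC) = 10.7 Ω
Parallel: admittances add. Y = 1/R + 1/(jωL) + jωC
Y = (0.0132 − j0.0135) S
|Y| = 0.0189 S → |Z| = 1/|Y| = 52.9 Ω, ∠Z = −∠Y = 45.7°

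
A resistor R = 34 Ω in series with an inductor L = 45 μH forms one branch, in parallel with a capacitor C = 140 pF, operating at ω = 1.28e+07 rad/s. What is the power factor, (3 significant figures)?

0.855

X_L = ωL = 576 Ω
X_C = 1/(ωC) = 558 Ω
Branch 1 (R+jX_L): Z₁ = 34.0 + j576 Ω, |Z₁| = 577 Ω
Branch 2 (−jX_C): Z₂ = −j558 Ω
Parallel: Z = Z₁Z₂/(Z₁+Z₂), |Z| = 8370 Ω, ∠Z = -31.2°
cos φ = cos(-31.2°) = 0.855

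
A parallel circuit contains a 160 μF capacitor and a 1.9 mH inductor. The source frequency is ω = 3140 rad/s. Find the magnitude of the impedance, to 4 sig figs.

2.987 Ω

X_L = ωL = 5.966 Ω
X_C = 1/(ωC) = 1.990 Ω
Parallel: admittances add. Y = 1/(jωL) + jωC
Y = (0 + j0.3348) S
|Y| = 0.3348 S → |Z| = 1/|Y| = 2.987 Ω, ∠Z = −∠Y = -90.00°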